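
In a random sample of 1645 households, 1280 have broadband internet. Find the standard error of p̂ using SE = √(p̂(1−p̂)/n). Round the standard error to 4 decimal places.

p̂ = 1280/1645 = 0.77812.
p̂(1−p̂) = 0.172649.
SE = √(0.172649/1645) = 0.0102.

SE = 0.0102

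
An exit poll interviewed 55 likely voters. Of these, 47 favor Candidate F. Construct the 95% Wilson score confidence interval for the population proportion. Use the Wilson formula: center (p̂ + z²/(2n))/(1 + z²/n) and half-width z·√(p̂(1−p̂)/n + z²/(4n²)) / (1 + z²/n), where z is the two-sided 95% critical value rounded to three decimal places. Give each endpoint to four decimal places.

(0.7384, 0.9244)

p̂ = 47/55 = 0.85455; z = 1.960, so z² = 3.841600.
Denominator 1 + z²/n = 1 + 3.841600/55 = 1.069847.
Center = (0.85455 + 0.034924)/1.069847 = 0.83140.
Radicand: p̂(1−p̂)/n + z²/(4n²) = 0.002259955 + 0.000317488 = 0.002577443.
Half-width = z·√(radicand)/denom = 1.960·0.050769/1.069847 = 0.09301.
Interval: 0.83140 ± 0.09301 → (0.7384, 0.9244).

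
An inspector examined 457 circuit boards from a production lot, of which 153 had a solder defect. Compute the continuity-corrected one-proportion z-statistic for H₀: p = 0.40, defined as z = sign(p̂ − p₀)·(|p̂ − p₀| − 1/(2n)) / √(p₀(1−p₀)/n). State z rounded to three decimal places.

The sample proportion is 153/457 = 0.33479. p̂ − p₀ = -0.065208.
Continuity correction 1/(2n) = 1/914 = 0.001094.
Corrected numerator: |-0.065208| − 0.001094 = 0.064114.
SE₀ = √(0.40·0.60/457) = 0.022916.
z = (−)0.064114/0.022916 = -2.798.

z = -2.798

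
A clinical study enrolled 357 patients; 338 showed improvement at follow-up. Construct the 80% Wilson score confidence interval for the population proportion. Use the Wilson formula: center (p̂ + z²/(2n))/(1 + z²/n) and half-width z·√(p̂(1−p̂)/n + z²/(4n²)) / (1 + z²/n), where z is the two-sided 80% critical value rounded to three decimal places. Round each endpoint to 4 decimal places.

p̂ = 338/357 = 0.94678; z = 1.282, so z² = 1.643524.
1 + z²/n = 1.004604.
Adjusted center: (0.94678 + z²/(2n))/1.004604 = 0.94473.
Radicand: p̂(1−p̂)/n + z²/(4n²) = 0.000141145 + 0.000003224 = 0.000144369.
Half-width = z·√(radicand)/denom = 1.282·0.012015/1.004604 = 0.01533.
So the interval runs from 0.9294 to 0.9601.

(0.9294, 0.9601)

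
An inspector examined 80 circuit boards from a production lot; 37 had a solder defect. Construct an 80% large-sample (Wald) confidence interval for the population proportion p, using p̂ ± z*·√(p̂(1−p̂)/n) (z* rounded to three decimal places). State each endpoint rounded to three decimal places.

The sample proportion is 37/80 = 0.46250.
SE = √(p̂(1−p̂)/n) = √(0.248594/80) = 0.055744.
z* = 1.282 at the 80% level.
Margin = 1.282·0.055744 = 0.07146.
CI: 0.46250 ± 0.07146 = (0.391, 0.534).

(0.391, 0.534)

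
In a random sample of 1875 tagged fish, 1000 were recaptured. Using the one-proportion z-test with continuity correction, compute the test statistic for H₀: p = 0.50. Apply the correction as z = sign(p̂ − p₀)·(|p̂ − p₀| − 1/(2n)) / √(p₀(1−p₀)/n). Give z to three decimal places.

z = 2.864

p̂ = 1000/1875 = 0.53333. p̂ − p₀ = 0.033333.
Continuity correction 1/(2n) = 1/3750 = 0.000267.
Corrected numerator: |0.033333| − 0.000267 = 0.033066.
Null standard error: √(0.50·0.50/1875) = √0.000133333 = 0.011547.
z = +0.033066/0.011547 = 2.864.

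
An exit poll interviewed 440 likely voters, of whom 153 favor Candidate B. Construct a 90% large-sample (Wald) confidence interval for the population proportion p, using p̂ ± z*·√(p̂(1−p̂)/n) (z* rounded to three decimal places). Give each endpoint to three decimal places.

The sample proportion is 153/440 = 0.34773.
Standard error of p̂: √(0.226813/440) = √0.000515484 = 0.022704.
The 90% critical value is z* = 1.645.
Margin = 1.645·0.022704 = 0.03735.
CI: 0.34773 ± 0.03735 = (0.310, 0.385).

(0.310, 0.385)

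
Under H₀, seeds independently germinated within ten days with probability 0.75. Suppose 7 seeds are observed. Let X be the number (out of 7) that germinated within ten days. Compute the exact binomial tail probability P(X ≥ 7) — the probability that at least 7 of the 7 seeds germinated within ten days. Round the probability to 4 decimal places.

P = 0.1335

X ~ Binomial(n=7, p=0.75).
P(X ≥ 7) = C(7,7)·0.75^7·0.25^0.
= 0.133484 = 0.1335.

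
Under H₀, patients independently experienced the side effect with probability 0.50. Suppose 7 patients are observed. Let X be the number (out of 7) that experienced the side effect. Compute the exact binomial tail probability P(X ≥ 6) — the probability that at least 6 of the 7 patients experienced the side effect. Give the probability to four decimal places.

X ~ Binomial(n=7, p=0.50).
P(X ≥ 6) = C(7,6)·0.50^6·0.50^1 + C(7,7)·0.50^7·0.50^0.
= 0.054688 + 0.007812 = 0.0625.

P = 0.0625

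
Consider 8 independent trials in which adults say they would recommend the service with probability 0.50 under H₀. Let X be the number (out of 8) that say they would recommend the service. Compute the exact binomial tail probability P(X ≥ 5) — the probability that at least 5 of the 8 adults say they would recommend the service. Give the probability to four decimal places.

X is binomial with n = 8 and p = 0.50.
P(X ≥ 5) = C(8,5)·0.50^5·0.50^3 + C(8,6)·0.50^6·0.50^2 + C(8,7)·0.50^7·0.50^1 + C(8,8)·0.50^8·0.50^0.
= 0.218750 + 0.109375 + 0.031250 + 0.003906 = 0.3633.

P = 0.3633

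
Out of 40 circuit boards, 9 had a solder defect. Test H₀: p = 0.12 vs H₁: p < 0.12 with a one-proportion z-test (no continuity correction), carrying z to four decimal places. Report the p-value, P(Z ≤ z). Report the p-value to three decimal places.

p-value = 0.980

p̂ = 9/40 = 0.22500.
Under H₀, SE = √(p₀(1−p₀)/n) = √(0.12·0.88/40) = √0.002640000 = 0.051381.
z = (p̂ − p₀)/SE = (9/40 − 0.12)/0.051381 ≈ 2.0436.
p-value = P(Z ≤ z) with z = 2.0436 → 0.980.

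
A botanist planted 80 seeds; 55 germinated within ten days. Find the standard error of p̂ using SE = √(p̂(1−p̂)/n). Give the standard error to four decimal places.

p̂ = 55/80 = 0.68750.
p̂(1−p̂) = 0.68750·0.31250 = 0.214844.
SE = √(0.214844/80) = 0.0518.

SE = 0.0518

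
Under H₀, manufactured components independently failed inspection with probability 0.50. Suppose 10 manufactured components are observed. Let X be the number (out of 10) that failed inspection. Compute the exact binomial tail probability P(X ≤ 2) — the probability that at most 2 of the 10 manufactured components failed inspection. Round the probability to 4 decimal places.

X ~ Binomial(n=10, p=0.50).
P(X ≤ 2) = C(10,0)·0.50^0·0.50^10 + C(10,1)·0.50^1·0.50^9 + C(10,2)·0.50^2·0.50^8.
= 0.000977 + 0.009766 + 0.043945 = 0.0547.

P = 0.0547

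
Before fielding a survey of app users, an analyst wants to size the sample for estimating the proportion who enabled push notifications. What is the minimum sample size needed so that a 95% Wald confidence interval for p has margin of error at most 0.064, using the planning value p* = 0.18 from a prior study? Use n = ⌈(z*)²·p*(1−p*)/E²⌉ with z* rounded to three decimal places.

For 95% confidence, z* = 1.960.
p*(1−p*) = 0.1476.
Required n before rounding: 3.841600 × 0.1476 / 0.064² = 138.433.
⌈138.433⌉ = 139.

n = 139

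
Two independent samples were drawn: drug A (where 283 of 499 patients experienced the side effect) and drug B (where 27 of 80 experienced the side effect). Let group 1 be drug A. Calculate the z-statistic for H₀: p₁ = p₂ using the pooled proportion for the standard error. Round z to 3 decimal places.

z = 3.823

p̂₁ = 283/499 = 0.56713, p̂₂ = 27/80 = 0.33750.
Pooled p̂ = (283+27)/(499+80) = 310/579 = 0.53541.
Pooled SE = √[0.2487464·0.01450401] ≈ 0.060065.
z = (p̂₁ − p̂₂)/SE = (0.56713 − 0.33750)/0.060065 = 0.22963/0.060065 = 3.823.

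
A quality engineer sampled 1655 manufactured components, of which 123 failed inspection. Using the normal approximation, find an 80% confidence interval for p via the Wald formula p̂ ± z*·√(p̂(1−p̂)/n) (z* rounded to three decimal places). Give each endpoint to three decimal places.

The sample proportion is 123/1655 = 0.07432.
SE(p̂) = √(0.07432·0.92568/1655) = 0.006447.
The 80% critical value is z* = 1.282.
Margin of error: 1.282 × 0.006447 = 0.00827.
So the interval runs from 0.066 to 0.083.

(0.066, 0.083)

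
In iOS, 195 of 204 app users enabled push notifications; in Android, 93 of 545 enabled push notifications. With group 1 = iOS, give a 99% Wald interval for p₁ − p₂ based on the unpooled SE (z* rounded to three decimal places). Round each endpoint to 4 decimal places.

p̂₁ = 0.95588, p̂₂ = 0.17064, so the observed difference is 0.78524.
Unpooled SE = √(p̂₁(1−p̂₁)/n₁ + p̂₂(1−p̂₂)/n₂) = √(0.000206722 + 0.000259676) = 0.021596.
z* = 2.576 at the 99% level. Margin of error = 0.05563.
CI: 0.78524 ± 0.05563 = (0.7296, 0.8409).

(0.7296, 0.8409)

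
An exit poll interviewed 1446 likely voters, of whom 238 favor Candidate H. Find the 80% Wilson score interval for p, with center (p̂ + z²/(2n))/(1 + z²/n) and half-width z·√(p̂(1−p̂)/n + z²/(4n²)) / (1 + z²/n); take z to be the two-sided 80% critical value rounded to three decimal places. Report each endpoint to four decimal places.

(0.1525, 0.1775)

p̂ = 238/1446 = 0.16459; z = 1.282, so z² = 1.643524.
1 + z²/n = 1.001137.
Center = (0.16459 + 0.000568)/1.001137 = 0.16497.
Radicand: p̂(1−p̂)/n + z²/(4n²) = 0.000095091 + 0.000000197 = 0.000095288.
Half-width = z·√(radicand)/denom = 1.282·0.009762/1.001137 = 0.01250.
So the interval runs from 0.1525 to 0.1775.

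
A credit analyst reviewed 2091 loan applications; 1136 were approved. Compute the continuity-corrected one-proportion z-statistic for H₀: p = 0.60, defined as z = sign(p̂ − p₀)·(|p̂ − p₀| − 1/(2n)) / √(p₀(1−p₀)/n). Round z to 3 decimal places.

With x = 1136 successes in n = 2091, p̂ = 0.54328. p̂ − p₀ = -0.056719.
1/(2n) = 0.000239.
Corrected numerator: |-0.056719| − 0.000239 = 0.056480.
Null standard error: √(0.60·0.40/2091) = √0.000114778 = 0.010713.
z = (−)0.056480/0.010713 = -5.272.

z = -5.272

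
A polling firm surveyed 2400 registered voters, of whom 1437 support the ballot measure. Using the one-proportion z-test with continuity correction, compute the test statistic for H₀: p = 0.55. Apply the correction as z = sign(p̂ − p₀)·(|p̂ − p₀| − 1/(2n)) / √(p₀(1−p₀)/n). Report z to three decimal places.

p̂ = 1437/2400 = 0.59875. p̂ − p₀ = 0.048750.
Continuity correction 1/(2n) = 1/4800 = 0.000208.
Corrected numerator: |0.048750| − 0.000208 = 0.048542.
Null standard error: √(0.55·0.45/2400) = √0.000103125 = 0.010155.
z = +0.048542/0.010155 = 4.780.

z = 4.780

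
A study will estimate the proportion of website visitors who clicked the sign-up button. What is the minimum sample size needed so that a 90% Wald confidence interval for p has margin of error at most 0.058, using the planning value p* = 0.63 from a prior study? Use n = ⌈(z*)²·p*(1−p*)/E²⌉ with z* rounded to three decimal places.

n = 188

z* = 1.645 at the 90% level.
p*(1−p*) = 0.63·0.37 = 0.2331.
Required n before rounding: 2.706025 × 0.2331 / 0.058² = 187.507.
Rounding up, n = 188.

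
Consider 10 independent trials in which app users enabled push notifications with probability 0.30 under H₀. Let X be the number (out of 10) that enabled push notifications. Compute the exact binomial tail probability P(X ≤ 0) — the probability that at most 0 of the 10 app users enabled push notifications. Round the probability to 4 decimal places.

X is binomial with n = 10 and p = 0.30.
P(X ≤ 0) = C(10,0)·0.30^0·0.70^10.
= 0.028248 = 0.0282.

P = 0.0282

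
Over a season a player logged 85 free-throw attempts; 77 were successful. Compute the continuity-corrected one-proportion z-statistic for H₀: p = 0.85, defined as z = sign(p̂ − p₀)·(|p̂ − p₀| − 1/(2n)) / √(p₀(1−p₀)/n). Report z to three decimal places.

The sample proportion is 77/85 = 0.90588. p̂ − p₀ = 0.055882.
1/(2n) = 0.005882.
Corrected numerator: |0.055882| − 0.005882 = 0.050000.
Under H₀, SE = √(p₀(1−p₀)/n) = √(0.85·0.15/85) = √0.001500000 = 0.038730.
z = +0.050000/0.038730 = 1.291.

z = 1.291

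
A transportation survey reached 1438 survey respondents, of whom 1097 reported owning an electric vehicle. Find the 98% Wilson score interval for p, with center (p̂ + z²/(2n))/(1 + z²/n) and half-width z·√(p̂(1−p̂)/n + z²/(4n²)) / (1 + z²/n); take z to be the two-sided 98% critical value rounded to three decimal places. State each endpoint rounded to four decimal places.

(0.7358, 0.7879)

Here p̂ = 1097/1438 = 0.76287 and z = 2.326 (z² = 5.410276).
Denominator 1 + z²/n = 1 + 5.410276/1438 = 1.003762.
Adjusted center: (0.76287 + z²/(2n))/1.003762 = 0.76188.
Radicand: p̂(1−p̂)/n + z²/(4n²) = 0.000125801 + 0.000000654 = 0.000126455.
Half-width = 2.326·√0.000126455/1.003762 = 0.02606.
CI: 0.76188 ± 0.02606 = (0.7358, 0.7879).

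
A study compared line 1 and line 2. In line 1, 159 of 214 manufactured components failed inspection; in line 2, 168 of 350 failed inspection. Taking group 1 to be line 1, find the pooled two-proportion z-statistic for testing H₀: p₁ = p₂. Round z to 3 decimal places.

z = 6.140

p̂₁ = 159/214 = 0.74299, p̂₂ = 168/350 = 0.48000.
Pooled p̂ = (159+168)/(214+350) = 327/564 = 0.57979.
SE = √[p̂(1−p̂)(1/n₁+1/n₂)] = √[0.57979·0.42021·(1/214+1/350)] ≈ 0.042832.
z = 0.26299/0.042832 = 6.140.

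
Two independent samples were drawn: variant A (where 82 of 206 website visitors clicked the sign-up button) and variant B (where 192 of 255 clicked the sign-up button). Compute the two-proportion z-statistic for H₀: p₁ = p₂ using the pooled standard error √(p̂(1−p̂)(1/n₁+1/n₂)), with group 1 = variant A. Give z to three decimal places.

z = -7.715

p̂₁ = 82/206 = 0.39806, p̂₂ = 192/255 = 0.75294.
Pooling: p̂ = 274/461 = 0.59436.
SE = √[p̂(1−p̂)(1/n₁+1/n₂)] = √[0.59436·0.40564·(1/206+1/255)] ≈ 0.045998.
z = -0.35488/0.045998 = -7.715.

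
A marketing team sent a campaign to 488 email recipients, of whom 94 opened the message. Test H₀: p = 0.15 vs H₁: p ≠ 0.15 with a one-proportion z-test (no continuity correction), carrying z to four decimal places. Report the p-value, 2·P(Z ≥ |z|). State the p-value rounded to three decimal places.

p̂ = 94/488 = 0.19262.
Under H₀, SE = √(p₀(1−p₀)/n) = √(0.15·0.85/488) = √0.000261270 = 0.016164.
Test statistic (full precision, shown to 4 dp): z = (94/488 − 0.15)/SE₀ ≈ 2.6369.
p-value = 2·P(Z ≥ |z|) with z = 2.6369 → 0.008.

p-value = 0.008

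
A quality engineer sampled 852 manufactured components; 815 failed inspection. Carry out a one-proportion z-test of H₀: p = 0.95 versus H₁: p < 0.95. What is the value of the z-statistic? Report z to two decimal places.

p̂ = 815/852 = 0.95657.
Under H₀, SE = √(p₀(1−p₀)/n) = √(0.95·0.05/852) = √0.000055751 = 0.007467.
z = (0.95657 − 0.95)/0.007467 = 0.00657/0.007467 = 0.88.

z = 0.88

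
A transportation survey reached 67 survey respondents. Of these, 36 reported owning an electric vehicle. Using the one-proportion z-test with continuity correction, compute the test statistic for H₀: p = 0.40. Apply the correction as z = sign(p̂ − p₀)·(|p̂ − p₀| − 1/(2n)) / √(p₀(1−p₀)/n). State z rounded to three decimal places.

z = 2.170

p̂ = 36/67 = 0.53731. p̂ − p₀ = 0.137313.
Continuity correction 1/(2n) = 1/134 = 0.007463.
Corrected numerator: |0.137313| − 0.007463 = 0.129850.
Under H₀, SE = √(p₀(1−p₀)/n) = √(0.40·0.60/67) = √0.003582090 = 0.059851.
z = +0.129850/0.059851 = 2.170.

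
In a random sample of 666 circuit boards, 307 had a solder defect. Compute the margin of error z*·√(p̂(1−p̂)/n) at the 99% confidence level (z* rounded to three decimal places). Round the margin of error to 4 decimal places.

ME = 0.0498

p̂ = 307/666 = 0.46096.
SE(p̂) = √(0.46096·0.53904/666) = 0.019315.
z* = 2.576 at the 99% level.
So ME = 0.0498.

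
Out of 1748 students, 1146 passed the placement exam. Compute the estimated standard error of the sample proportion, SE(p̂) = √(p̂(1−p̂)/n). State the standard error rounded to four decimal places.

SE = 0.0114

With x = 1146 successes in n = 1748, p̂ = 0.65561.
p̂(1−p̂) = 0.65561·0.34439 = 0.225786.
SE = √(0.225786/1748) = √0.000129168 = 0.0114.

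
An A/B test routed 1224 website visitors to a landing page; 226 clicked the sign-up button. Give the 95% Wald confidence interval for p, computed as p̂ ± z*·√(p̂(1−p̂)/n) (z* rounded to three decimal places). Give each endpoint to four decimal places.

p̂ = 226/1224 = 0.18464.
SE = √(p̂(1−p̂)/n) = √(0.150548/1224) = 0.011090.
The 95% critical value is z* = 1.960.
Margin = 1.960·0.011090 = 0.02174.
So the interval runs from 0.1629 to 0.2064.

(0.1629, 0.2064)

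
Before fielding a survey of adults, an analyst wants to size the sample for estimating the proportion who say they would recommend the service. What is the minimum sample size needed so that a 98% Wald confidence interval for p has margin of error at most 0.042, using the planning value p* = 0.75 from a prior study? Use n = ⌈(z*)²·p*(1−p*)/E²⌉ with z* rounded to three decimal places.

For 98% confidence, z* = 2.326.
p*(1−p*) = 0.75·0.25 = 0.1875.
(z*)²·p*(1−p*)/E² = 5.410276·0.1875/0.001764 = 575.072.
⌈575.072⌉ = 576.

n = 576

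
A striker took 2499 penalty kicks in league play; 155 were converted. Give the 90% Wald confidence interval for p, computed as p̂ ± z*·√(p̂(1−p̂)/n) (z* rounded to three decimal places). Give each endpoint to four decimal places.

p̂ = 155/2499 = 0.06202.
SE(p̂) = √(0.06202·0.93798/2499) = 0.004825.
The 90% critical value is z* = 1.645.
Margin of error: 1.645 × 0.004825 = 0.00794.
So the interval runs from 0.0541 to 0.0700.

(0.0541, 0.0700)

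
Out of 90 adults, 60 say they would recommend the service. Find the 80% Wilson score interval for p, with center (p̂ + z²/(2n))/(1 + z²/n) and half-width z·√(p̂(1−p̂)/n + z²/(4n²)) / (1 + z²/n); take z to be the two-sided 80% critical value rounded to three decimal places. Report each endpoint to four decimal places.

Here p̂ = 60/90 = 0.66667 and z = 1.282 (z² = 1.643524).
1 + z²/n = 1.018261.
Center = (0.66667 + 0.009131)/1.018261 = 0.66368.
Radicand: p̂(1−p̂)/n + z²/(4n²) = 0.002469136 + 0.000050726 = 0.002519862.
Half-width = 1.282·√0.002519862/1.018261 = 0.06320.
So the interval runs from 0.6005 to 0.7269.

(0.6005, 0.7269)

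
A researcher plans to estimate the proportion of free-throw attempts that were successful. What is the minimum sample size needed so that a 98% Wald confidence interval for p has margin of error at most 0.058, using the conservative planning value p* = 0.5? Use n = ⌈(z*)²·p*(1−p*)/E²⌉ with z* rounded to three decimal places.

n = 403

The 98% critical value is z* = 2.326.
p*(1−p*) = 0.2500.
(z*)²·p*(1−p*)/E² = 5.410276·0.2500/0.003364 = 402.072.
⌈402.072⌉ = 403.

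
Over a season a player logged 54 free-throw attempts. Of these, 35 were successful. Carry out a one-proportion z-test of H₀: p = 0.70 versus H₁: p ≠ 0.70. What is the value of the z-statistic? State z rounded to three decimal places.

z = -0.831

With x = 35 successes in n = 54, p̂ = 0.64815.
Null standard error: √(0.70·0.30/54) = √0.003888889 = 0.062361.
z = (p̂ − p₀)/SE = (0.64815 − 0.70)/0.062361 = -0.831.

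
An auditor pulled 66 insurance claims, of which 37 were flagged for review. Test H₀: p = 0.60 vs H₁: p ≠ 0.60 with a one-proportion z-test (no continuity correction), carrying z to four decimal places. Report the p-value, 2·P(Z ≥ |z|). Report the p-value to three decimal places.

The sample proportion is 37/66 = 0.56061.
Under H₀, SE = √(p₀(1−p₀)/n) = √(0.60·0.40/66) = √0.003636364 = 0.060302.
z = (p̂ − p₀)/SE = (37/66 − 0.60)/0.060302 ≈ -0.6533.
p-value = 2·P(Z ≥ |z|) with z = -0.6533 → 0.514.

p-value = 0.514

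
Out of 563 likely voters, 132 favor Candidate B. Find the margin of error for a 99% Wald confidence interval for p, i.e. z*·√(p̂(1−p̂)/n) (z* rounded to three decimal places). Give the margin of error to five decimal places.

The sample proportion is 132/563 = 0.23446.
Standard error of p̂: √(0.179488/563) = √0.000318806 = 0.017855.
For 99% confidence, z* = 2.576.
Margin of error = z*·SE = 2.576 × 0.017855 = 0.04599.

ME = 0.04599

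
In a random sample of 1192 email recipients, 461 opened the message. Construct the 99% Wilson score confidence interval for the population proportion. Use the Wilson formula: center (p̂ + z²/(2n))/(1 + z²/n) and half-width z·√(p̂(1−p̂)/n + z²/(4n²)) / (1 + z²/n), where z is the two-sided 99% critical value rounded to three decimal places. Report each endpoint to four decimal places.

(0.3511, 0.4236)

Here p̂ = 461/1192 = 0.38674 and z = 2.576 (z² = 6.635776).
Denominator 1 + z²/n = 1 + 6.635776/1192 = 1.005567.
Adjusted center: (0.38674 + z²/(2n))/1.005567 = 0.38737.
Radicand: p̂(1−p̂)/n + z²/(4n²) = 0.000198971 + 0.000001168 = 0.000200139.
Half-width = 2.576·√0.000200139/1.005567 = 0.03624.
So the interval runs from 0.3511 to 0.4236.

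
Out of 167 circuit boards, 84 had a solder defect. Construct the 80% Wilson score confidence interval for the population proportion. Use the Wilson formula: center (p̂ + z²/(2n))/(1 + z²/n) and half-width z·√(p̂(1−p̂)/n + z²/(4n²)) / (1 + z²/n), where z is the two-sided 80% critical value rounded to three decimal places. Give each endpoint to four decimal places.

Here p̂ = 84/167 = 0.50299 and z = 1.282 (z² = 1.643524).
1 + z²/n = 1.009841.
Center = (0.50299 + 0.004921)/1.009841 = 0.50296.
Radicand: p̂(1−p̂)/n + z²/(4n²) = 0.001496952 + 0.000014733 = 0.001511685.
Half-width = 1.282·√0.001511685/1.009841 = 0.04936.
Interval: 0.50296 ± 0.04936 → (0.4536, 0.5523).

(0.4536, 0.5523)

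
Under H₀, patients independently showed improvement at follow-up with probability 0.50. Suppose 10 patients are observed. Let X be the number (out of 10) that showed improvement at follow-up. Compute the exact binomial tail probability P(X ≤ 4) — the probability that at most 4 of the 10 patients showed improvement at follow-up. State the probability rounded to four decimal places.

P = 0.3770

X is binomial with n = 10 and p = 0.50.
P(X ≤ 4) = Σ_{j=0}^{4} C(10,j)·0.50^j·0.50^{10−j}.
= 0.000977 + 0.009766 + 0.043945 + 0.117188 + 0.205078 = 0.3770.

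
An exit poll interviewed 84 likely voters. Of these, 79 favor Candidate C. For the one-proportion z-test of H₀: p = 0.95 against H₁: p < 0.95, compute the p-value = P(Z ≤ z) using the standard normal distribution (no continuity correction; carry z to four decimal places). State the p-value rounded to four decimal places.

With x = 79 successes in n = 84, p̂ = 0.94048.
Under H₀, SE = √(p₀(1−p₀)/n) = √(0.95·0.05/84) = √0.000565476 = 0.023780.
z = (p̂ − p₀)/SE = (79/84 − 0.95)/0.023780 ≈ -0.4005.
From the standard normal, P(Z ≤ z) = 0.3444.

p-value = 0.3444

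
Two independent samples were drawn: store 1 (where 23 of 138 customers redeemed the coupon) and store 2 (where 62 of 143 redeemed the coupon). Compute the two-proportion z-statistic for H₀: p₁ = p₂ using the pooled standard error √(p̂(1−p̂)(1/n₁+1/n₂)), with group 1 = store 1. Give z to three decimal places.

z = -4.869

Sample proportions: p̂₁ = 23/138 = 0.16667 and p̂₂ = 62/143 = 0.43357.
Pooled p̂ = (23+62)/(138+143) = 85/281 = 0.30249.
SE = √[p̂(1−p̂)(1/n₁+1/n₂)] = √[0.30249·0.69751·(1/138+1/143)] ≈ 0.054812.
z = -0.26690/0.054812 = -4.869.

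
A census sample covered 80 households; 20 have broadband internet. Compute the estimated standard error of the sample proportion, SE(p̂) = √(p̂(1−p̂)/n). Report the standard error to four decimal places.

SE = 0.0484

p̂ = 20/80 = 0.25000.
p̂(1−p̂) = 0.25000·0.75000 = 0.187500.
SE = √(0.187500/80) = √0.002343750 = 0.0484.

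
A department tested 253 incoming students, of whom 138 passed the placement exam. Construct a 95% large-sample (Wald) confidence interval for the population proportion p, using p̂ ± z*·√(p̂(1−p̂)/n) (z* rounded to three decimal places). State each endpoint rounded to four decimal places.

(0.4841, 0.6068)

Sample proportion p̂ = 138/253 = 0.54545.
SE = √(p̂(1−p̂)/n) = √(0.247934/253) = 0.031305.
For 95% confidence, z* = 1.960.
Margin = 1.960·0.031305 = 0.06136.
CI: 0.54545 ± 0.06136 = (0.4841, 0.6068).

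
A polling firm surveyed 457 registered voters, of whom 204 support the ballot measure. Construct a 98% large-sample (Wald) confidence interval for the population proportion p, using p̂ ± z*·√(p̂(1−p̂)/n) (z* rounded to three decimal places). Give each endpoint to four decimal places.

(0.3923, 0.5005)

With x = 204 successes in n = 457, p̂ = 0.44639.
Standard error of p̂: √(0.247126/457) = √0.000540757 = 0.023254.
z* = 2.326 at the 98% level.
Margin = 2.326·0.023254 = 0.05409.
CI: 0.44639 ± 0.05409 = (0.3923, 0.5005).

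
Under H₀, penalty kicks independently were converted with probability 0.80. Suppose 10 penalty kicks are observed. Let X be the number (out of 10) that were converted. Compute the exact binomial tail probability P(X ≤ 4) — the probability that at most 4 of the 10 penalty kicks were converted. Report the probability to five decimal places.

X ~ Binomial(n=10, p=0.80).
P(X ≤ 4) = Σ_{j=0}^{4} C(10,j)·0.80^j·0.20^{10−j}.
= 0.000000 + 0.000004 + 0.000074 + 0.000786 + 0.005505 = 0.00637.

P = 0.00637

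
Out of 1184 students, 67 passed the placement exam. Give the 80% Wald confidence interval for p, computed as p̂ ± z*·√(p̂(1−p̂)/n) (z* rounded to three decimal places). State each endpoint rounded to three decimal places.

p̂ = 67/1184 = 0.05659.
SE = √(p̂(1−p̂)/n) = √(0.053386/1184) = 0.006715.
For 80% confidence, z* = 1.282.
Margin of error: 1.282 × 0.006715 = 0.00861.
So the interval runs from 0.048 to 0.065.

(0.048, 0.065)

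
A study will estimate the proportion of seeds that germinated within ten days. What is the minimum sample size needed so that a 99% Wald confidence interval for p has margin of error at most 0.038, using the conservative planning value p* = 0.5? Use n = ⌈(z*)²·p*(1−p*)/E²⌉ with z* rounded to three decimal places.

z* = 2.576 at the 99% level.
p*(1−p*) = 0.2500.
Required n before rounding: 6.635776 × 0.2500 / 0.038² = 1148.853.
⌈1148.853⌉ = 1149.

n = 1149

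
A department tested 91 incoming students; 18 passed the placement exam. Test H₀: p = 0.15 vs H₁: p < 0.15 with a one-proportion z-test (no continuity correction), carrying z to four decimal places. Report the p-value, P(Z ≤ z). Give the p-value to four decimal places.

p-value = 0.8992

Sample proportion p̂ = 18/91 = 0.19780.
Under H₀, SE = √(p₀(1−p₀)/n) = √(0.15·0.85/91) = √0.001401099 = 0.037431.
z = (p̂ − p₀)/SE = (18/91 − 0.15)/0.037431 ≈ 1.2771.
p-value = P(Z ≤ z) with z = 1.2771 → 0.8992.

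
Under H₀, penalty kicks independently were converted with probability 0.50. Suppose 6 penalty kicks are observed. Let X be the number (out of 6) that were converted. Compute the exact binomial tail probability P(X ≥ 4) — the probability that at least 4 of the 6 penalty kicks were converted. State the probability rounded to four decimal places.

X ~ Binomial(n=6, p=0.50).
P(X ≥ 4) = C(6,4)·0.50^4·0.50^2 + C(6,5)·0.50^5·0.50^1 + C(6,6)·0.50^6·0.50^0.
= 0.234375 + 0.093750 + 0.015625 = 0.3438.

P = 0.3438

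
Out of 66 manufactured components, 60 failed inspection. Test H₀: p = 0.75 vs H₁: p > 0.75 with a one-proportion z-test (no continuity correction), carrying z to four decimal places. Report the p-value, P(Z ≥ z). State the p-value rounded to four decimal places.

p-value = 0.0014

The sample proportion is 60/66 = 0.90909.
SE₀ = √(0.75·0.25/66) = 0.053300.
Test statistic (full precision, shown to 4 dp): z = (60/66 − 0.75)/SE₀ ≈ 2.9848.
From the standard normal, P(Z ≥ z) = 0.0014.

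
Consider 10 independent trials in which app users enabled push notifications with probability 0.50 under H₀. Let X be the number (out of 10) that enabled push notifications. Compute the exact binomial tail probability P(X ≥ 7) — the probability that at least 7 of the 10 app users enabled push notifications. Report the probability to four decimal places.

P = 0.1719

X is binomial with n = 10 and p = 0.50.
P(X ≥ 7) = C(10,7)·0.50^7·0.50^3 + C(10,8)·0.50^8·0.50^2 + C(10,9)·0.50^9·0.50^1 + C(10,10)·0.50^10·0.50^0.
= 0.117188 + 0.043945 + 0.009766 + 0.000977 = 0.1719.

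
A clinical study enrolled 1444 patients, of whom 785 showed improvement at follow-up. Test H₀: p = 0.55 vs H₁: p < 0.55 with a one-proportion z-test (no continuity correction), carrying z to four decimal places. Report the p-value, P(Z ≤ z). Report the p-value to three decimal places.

p-value = 0.313

Sample proportion p̂ = 785/1444 = 0.54363.
Null standard error: √(0.55·0.45/1444) = √0.000171399 = 0.013092.
Test statistic (full precision, shown to 4 dp): z = (785/1444 − 0.55)/SE₀ ≈ -0.4866.
From the standard normal, P(Z ≤ z) = 0.313.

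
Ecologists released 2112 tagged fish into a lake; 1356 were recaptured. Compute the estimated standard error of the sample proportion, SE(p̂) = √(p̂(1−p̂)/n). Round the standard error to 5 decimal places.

The sample proportion is 1356/2112 = 0.64205.
p̂(1−p̂) = 0.64205·0.35795 = 0.229822.
SE = √(0.229822/2112) = 0.01043.

SE = 0.01043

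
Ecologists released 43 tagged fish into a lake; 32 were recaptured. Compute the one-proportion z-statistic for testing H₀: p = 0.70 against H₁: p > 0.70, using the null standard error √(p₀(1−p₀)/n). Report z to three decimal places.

p̂ = 32/43 = 0.74419.
Null standard error: √(0.70·0.30/43) = √0.004883721 = 0.069884.
z = (0.74419 − 0.70)/0.069884 = 0.04419/0.069884 = 0.632.

z = 0.632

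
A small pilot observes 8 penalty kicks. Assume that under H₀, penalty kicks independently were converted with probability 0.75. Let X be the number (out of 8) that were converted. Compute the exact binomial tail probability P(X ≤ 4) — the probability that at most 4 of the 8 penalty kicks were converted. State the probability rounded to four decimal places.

P = 0.1138

X is binomial with n = 8 and p = 0.75.
P(X ≤ 4) = Σ_{j=0}^{4} C(8,j)·0.75^j·0.25^{8−j}.
= 0.000015 + 0.000366 + 0.003845 + 0.023071 + 0.086517 = 0.1138.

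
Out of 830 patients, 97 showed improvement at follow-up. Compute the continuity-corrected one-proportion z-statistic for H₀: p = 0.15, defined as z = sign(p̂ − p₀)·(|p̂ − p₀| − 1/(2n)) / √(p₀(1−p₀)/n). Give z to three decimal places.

z = -2.625

p̂ = 97/830 = 0.11687. p̂ − p₀ = -0.033133.
1/(2n) = 0.000602.
Corrected numerator: |-0.033133| − 0.000602 = 0.032531.
Under H₀, SE = √(p₀(1−p₀)/n) = √(0.15·0.85/830) = √0.000153614 = 0.012394.
z = (−)0.032531/0.012394 = -2.625.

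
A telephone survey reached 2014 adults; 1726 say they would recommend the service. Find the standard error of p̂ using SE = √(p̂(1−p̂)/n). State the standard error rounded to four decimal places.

SE = 0.0078

With x = 1726 successes in n = 2014, p̂ = 0.85700.
p̂(1−p̂) = 0.85700·0.14300 = 0.122551.
SE = √(0.122551/2014) = 0.0078.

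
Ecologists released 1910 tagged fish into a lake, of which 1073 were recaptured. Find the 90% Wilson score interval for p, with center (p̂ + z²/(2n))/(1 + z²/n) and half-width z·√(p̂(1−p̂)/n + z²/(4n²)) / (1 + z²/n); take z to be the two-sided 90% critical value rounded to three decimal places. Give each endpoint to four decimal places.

Here p̂ = 1073/1910 = 0.56178 and z = 1.645 (z² = 2.706025).
1 + z²/n = 1.001417.
Center = (0.56178 + 0.000708)/1.001417 = 0.56169.
Radicand: p̂(1−p̂)/n + z²/(4n²) = 0.000128892 + 0.000000185 = 0.000129077.
Half-width = z·√(radicand)/denom = 1.645·0.011361/1.001417 = 0.01866.
CI: 0.56169 ± 0.01866 = (0.5430, 0.5804).

(0.5430, 0.5804)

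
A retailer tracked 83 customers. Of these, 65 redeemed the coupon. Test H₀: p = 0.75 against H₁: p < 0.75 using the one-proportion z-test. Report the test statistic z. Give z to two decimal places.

The sample proportion is 65/83 = 0.78313.
Null standard error: √(0.75·0.25/83) = √0.002259036 = 0.047529.
z = (0.78313 − 0.75)/0.047529 = 0.03313/0.047529 = 0.70.

z = 0.70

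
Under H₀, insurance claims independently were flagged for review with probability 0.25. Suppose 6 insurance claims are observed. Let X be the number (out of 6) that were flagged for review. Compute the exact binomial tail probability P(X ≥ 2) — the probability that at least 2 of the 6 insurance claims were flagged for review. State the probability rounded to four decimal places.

P = 0.4661

X ~ Binomial(n=6, p=0.25).
P(X ≥ 2) = Σ_{j=2}^{6} C(6,j)·0.25^j·0.75^{6−j}.
= 0.296631 + 0.131836 + 0.032959 + 0.004395 + 0.000244 = 0.4661.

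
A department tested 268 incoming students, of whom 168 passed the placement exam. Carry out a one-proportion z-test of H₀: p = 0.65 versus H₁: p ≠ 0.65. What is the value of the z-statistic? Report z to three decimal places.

z = -0.794

Sample proportion p̂ = 168/268 = 0.62687.
Under H₀, SE = √(p₀(1−p₀)/n) = √(0.65·0.35/268) = √0.000848881 = 0.029136.
z = (p̂ − p₀)/SE = (0.62687 − 0.65)/0.029136 = -0.794.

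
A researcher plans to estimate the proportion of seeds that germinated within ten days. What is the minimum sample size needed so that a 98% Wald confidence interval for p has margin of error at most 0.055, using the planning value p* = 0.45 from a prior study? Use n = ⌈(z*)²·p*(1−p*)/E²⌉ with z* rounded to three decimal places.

n = 443

For 98% confidence, z* = 2.326.
p*(1−p*) = 0.45·0.55 = 0.2475.
Required n before rounding: 5.410276 × 0.2475 / 0.055² = 442.659.
⌈442.659⌉ = 443.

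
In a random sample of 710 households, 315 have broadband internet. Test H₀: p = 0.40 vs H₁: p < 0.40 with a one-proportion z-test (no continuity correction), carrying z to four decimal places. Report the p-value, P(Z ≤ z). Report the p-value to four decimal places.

p-value = 0.9912

Sample proportion p̂ = 315/710 = 0.44366.
Null standard error: √(0.40·0.60/710) = √0.000338028 = 0.018386.
z = (p̂ − p₀)/SE = (315/710 − 0.40)/0.018386 ≈ 2.3748.
p-value = P(Z ≤ z) with z = 2.3748 → 0.9912.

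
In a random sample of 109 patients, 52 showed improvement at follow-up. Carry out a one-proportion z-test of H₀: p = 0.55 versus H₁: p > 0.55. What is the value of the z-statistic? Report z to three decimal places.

The sample proportion is 52/109 = 0.47706.
SE₀ = √(0.55·0.45/109) = 0.047651.
z = (0.47706 − 0.55)/0.047651 = -0.07294/0.047651 = -1.531.

z = -1.531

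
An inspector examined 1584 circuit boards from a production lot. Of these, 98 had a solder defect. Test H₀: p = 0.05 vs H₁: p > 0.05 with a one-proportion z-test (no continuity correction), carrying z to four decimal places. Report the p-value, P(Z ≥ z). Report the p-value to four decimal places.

The sample proportion is 98/1584 = 0.06187.
Null standard error: √(0.05·0.95/1584) = √0.000029987 = 0.005476.
z = (p̂ − p₀)/SE = (98/1584 − 0.05)/0.005476 ≈ 2.1674.
p-value = P(Z ≥ z) with z = 2.1674 → 0.0151.

p-value = 0.0151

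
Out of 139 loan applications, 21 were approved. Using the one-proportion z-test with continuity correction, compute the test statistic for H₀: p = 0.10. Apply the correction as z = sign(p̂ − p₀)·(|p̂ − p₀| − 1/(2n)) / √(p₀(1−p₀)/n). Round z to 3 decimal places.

z = 1.866

With x = 21 successes in n = 139, p̂ = 0.15108. p̂ − p₀ = 0.051079.
1/(2n) = 0.003597.
Corrected numerator: |0.051079| − 0.003597 = 0.047482.
Under H₀, SE = √(p₀(1−p₀)/n) = √(0.10·0.90/139) = √0.000647482 = 0.025446.
z = (+)0.047482/0.025446 = 1.866.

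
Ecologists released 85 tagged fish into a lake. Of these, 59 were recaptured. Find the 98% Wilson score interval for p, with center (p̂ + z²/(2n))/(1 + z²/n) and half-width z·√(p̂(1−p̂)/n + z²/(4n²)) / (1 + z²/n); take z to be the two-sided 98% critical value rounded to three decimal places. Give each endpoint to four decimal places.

(0.5692, 0.7958)

p̂ = 59/85 = 0.69412; z = 2.326, so z² = 5.410276.
1 + z²/n = 1.063650.
Center = (0.69412 + 0.031825)/1.063650 = 0.68250.
Radicand: p̂(1−p̂)/n + z²/(4n²) = 0.002497863 + 0.000187207 = 0.002685070.
Half-width = z·√(radicand)/denom = 2.326·0.051818/1.063650 = 0.11332.
So the interval runs from 0.5692 to 0.7958.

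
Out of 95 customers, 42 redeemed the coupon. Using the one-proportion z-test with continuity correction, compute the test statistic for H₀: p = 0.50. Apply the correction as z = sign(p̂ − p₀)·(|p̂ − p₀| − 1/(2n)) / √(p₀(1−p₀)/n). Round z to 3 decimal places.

z = -1.026

Sample proportion p̂ = 42/95 = 0.44211. p̂ − p₀ = -0.057895.
Continuity correction 1/(2n) = 1/190 = 0.005263.
Corrected numerator: |-0.057895| − 0.005263 = 0.052632.
Null standard error: √(0.50·0.50/95) = √0.002631579 = 0.051299.
z = −0.052632/0.051299 = -1.026.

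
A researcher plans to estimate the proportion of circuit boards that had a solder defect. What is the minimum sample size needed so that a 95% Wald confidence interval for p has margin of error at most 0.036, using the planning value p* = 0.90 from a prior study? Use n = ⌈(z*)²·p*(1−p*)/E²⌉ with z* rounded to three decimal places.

n = 267

z* = 1.960 at the 95% level.
p*(1−p*) = 0.0900.
(z*)²·p*(1−p*)/E² = 3.841600·0.0900/0.001296 = 266.778.
Rounding up, n = 267.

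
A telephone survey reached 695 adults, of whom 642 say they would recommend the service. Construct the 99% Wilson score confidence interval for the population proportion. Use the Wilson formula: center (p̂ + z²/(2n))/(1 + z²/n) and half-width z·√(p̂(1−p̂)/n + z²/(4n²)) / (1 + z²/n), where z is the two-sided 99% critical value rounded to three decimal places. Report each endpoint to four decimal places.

(0.8936, 0.9459)

p̂ = 642/695 = 0.92374; z = 2.576, so z² = 6.635776.
Denominator 1 + z²/n = 1 + 6.635776/695 = 1.009548.
Center = (0.92374 + 0.004774)/1.009548 = 0.91973.
Radicand: p̂(1−p̂)/n + z²/(4n²) = 0.000101358 + 0.000003434 = 0.000104792.
Half-width = 2.576·√0.000104792/1.009548 = 0.02612.
Interval: 0.91973 ± 0.02612 → (0.8936, 0.9459).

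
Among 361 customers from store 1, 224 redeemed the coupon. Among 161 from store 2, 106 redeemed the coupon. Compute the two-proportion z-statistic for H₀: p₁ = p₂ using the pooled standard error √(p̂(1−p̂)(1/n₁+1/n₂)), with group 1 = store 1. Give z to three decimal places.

z = -0.829

p̂₁ = 224/361 = 0.62050, p̂₂ = 106/161 = 0.65839.
Pooling: p̂ = 330/522 = 0.63218.
SE = √[p̂(1−p̂)(1/n₁+1/n₂)] = √[0.63218·0.36782·(1/361+1/161)] ≈ 0.045699.
z = (p̂₁ − p̂₂)/SE = (0.62050 − 0.65839)/0.045699 = -0.03789/0.045699 = -0.829.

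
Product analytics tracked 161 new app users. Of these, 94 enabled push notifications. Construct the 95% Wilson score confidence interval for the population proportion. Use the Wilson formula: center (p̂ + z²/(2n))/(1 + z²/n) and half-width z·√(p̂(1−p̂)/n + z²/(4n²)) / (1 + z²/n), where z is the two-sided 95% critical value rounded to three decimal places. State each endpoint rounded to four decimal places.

(0.5066, 0.6572)

p̂ = 94/161 = 0.58385; z = 1.960, so z² = 3.841600.
1 + z²/n = 1.023861.
Adjusted center: (0.58385 + z²/(2n))/1.023861 = 0.58190.
Radicand: p̂(1−p̂)/n + z²/(4n²) = 0.001509124 + 0.000037051 = 0.001546175.
Half-width = 1.960·√0.001546175/1.023861 = 0.07527.
CI: 0.58190 ± 0.07527 = (0.5066, 0.6572).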